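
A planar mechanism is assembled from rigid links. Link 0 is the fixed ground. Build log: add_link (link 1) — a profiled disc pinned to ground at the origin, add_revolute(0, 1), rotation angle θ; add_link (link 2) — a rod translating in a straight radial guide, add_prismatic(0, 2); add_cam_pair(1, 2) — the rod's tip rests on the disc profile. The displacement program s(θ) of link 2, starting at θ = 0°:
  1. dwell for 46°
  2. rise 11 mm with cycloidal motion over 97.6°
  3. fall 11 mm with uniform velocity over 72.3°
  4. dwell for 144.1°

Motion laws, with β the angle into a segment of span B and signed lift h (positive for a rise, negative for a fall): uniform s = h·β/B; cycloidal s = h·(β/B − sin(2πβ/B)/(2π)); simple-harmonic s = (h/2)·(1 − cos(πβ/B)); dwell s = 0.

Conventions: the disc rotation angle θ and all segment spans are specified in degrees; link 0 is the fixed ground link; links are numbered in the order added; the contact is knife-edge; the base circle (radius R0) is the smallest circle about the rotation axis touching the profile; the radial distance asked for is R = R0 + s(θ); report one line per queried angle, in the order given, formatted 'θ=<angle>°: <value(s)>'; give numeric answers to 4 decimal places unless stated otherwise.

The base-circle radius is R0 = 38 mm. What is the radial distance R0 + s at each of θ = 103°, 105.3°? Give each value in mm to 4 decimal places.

seg 1 [0°–46°] dwell: s stays 0.0000
seg 2 [46°–143.6°] cycloidal, h=11: θ=103° here. β=57, B=97.6. 11·(0.5840 − sin(2π·0.5840)/(2π)) = 7.3060 → s = 7.3060
seg 2 [46°–143.6°] cycloidal, h=11: θ=105.3° here. β=59.3, B=97.6. 11·(0.6076 − sin(2π·0.6076)/(2π)) = 7.7787 → s = 7.7787
θ=103°: R = R0 + s = 38 + 7.3060 = 45.3060
θ=105.3°: R = R0 + s = 38 + 7.7787 = 45.7787

θ=103°: 45.3060
θ=105.3°: 45.7787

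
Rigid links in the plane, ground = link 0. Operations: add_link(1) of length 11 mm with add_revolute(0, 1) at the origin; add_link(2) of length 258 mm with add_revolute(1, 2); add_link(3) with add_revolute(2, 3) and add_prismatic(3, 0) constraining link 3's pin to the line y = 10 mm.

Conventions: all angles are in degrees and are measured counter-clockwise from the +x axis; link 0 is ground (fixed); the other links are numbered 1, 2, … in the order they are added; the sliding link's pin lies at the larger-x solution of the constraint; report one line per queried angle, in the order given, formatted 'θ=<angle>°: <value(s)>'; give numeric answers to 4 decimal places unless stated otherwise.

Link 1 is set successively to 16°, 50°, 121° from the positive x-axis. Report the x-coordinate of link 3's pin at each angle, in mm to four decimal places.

geometry: r = 11 mm, L = 258 mm, e = 10 mm
θ=16°: crank pin P = (r cos θ, r sin θ) = (10.573879, 3.032011)
θ=16°: h = r sin θ − e = 3.032011 − 10 = -6.967989
θ=16°: x = r cos θ + √(L² − h²) = 10.573879 + 257.905888 = 268.479767
θ=50°: crank pin P = (r cos θ, r sin θ) = (7.070664, 8.426489)
θ=50°: h = r sin θ − e = 8.426489 − 10 = -1.573511
θ=50°: x = r cos θ + √(L² − h²) = 7.070664 + 257.995202 = 265.065865
θ=121°: crank pin P = (r cos θ, r sin θ) = (-5.665419, 9.428840)
θ=121°: h = r sin θ − e = 9.428840 − 10 = -0.571160
θ=121°: x = r cos θ + √(L² − h²) = -5.665419 + 257.999368 = 252.333949

θ=16°: 268.4798
θ=50°: 265.0659
θ=121°: 252.3339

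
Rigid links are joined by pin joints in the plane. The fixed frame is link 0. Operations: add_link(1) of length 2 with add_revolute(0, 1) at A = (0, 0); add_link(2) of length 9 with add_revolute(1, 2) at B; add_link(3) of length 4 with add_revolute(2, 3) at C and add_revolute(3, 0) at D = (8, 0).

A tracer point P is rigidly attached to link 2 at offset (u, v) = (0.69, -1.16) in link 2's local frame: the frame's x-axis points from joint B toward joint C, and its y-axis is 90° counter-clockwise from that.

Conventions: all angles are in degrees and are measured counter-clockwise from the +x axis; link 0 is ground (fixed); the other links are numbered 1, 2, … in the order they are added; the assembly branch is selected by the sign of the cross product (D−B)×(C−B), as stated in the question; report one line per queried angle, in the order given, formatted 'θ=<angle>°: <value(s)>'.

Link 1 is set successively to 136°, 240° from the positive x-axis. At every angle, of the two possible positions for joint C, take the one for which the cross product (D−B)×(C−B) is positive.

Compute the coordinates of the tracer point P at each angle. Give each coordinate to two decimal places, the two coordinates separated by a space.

A=(0,0), D=(8.00,0)
θ=136°: B = A + 2.00·(cos136°, sin136°) = (-1.4387, 1.3893)
θ=136°: |BD| = 9.5404
θ=136°: circle(B,9.00) ∩ circle(D,4.00): a=8.1768, h=3.7604
θ=136°:   candidates: C₊=(7.1985,3.9189) cross=35.876; C₋=(6.1033,-3.5217) cross=-35.876
θ=136°:   branch + wants cross > 0 → take C=(7.1985,3.9189) (cross=35.876)
θ=136°: ex = (C−B)/|BC| = (0.9597,0.2811); ey = (-0.2811,0.9597)
θ=136°: P = B + 0.69·ex + -1.16·ey = (-0.4505,0.4700)
θ=240°: B = A + 2.00·(cos240°, sin240°) = (-1.0000, -1.7321)
θ=240°: |BD| = 9.1652
θ=240°: circle(B,9.00) ∩ circle(D,4.00): a=8.1286, h=3.8634
θ=240°:   candidates: C₊=(6.2520,3.5979) cross=35.408; C₋=(7.7123,-3.9896) cross=-35.408
θ=240°:   branch + wants cross > 0 → take C=(6.2520,3.5979) (cross=35.408)
θ=240°: ex = (C−B)/|BC| = (0.8058,0.5922); ey = (-0.5922,0.8058)
θ=240°: P = B + 0.69·ex + -1.16·ey = (0.2430,-2.2581)

θ=136°: -0.45 0.47
θ=240°: 0.24 -2.26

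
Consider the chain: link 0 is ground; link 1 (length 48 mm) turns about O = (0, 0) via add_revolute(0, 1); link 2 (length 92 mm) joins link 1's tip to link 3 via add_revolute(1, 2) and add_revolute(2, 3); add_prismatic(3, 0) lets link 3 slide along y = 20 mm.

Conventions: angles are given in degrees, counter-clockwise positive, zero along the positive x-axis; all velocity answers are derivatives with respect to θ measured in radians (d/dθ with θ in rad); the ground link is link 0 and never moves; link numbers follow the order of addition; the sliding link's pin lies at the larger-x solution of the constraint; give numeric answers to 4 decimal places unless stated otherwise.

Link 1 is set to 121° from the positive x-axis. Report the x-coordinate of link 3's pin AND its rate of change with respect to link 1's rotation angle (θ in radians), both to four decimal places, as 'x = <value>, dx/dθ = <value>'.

geometry: r = 48 mm, L = 92 mm, e = 20 mm
crank pin P = (r cos θ, r sin θ) = (-24.721828, 41.144030)
h = r sin θ − e = 41.144030 − 20 = 21.144030
x = r cos θ + √(L² − h²) = -24.721828 + 89.537311 = 64.815483
dx/dθ = −r sin θ − h·r cos θ/√(L² − h²) (θ in radians; h = 21.144030) = -35.306028

x = 64.8155, dx/dθ = -35.3060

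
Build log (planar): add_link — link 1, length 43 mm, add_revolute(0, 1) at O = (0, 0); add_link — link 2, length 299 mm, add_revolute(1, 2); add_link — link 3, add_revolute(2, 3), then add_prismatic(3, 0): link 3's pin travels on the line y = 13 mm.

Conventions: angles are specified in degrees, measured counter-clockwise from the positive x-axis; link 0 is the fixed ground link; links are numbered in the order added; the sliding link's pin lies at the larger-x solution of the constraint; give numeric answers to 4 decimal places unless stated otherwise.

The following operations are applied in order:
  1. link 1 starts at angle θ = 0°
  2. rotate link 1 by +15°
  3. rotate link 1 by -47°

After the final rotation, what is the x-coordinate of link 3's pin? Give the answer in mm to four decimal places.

geometry: r = 43 mm, L = 299 mm, e = 13 mm; θ starts at 0°
rotate link 1 by +15°: θ ← 0° +15° = 15°
rotate link 1 by -47°: θ ← 15° -47° = -32°
crank pin P = (r cos θ, r sin θ) = (36.466068, -22.786528)
h = r sin θ − e = -22.786528 − 13 = -35.786528
x = r cos θ + √(L² − h²) = 36.466068 + 296.850677 = 333.316745

333.3167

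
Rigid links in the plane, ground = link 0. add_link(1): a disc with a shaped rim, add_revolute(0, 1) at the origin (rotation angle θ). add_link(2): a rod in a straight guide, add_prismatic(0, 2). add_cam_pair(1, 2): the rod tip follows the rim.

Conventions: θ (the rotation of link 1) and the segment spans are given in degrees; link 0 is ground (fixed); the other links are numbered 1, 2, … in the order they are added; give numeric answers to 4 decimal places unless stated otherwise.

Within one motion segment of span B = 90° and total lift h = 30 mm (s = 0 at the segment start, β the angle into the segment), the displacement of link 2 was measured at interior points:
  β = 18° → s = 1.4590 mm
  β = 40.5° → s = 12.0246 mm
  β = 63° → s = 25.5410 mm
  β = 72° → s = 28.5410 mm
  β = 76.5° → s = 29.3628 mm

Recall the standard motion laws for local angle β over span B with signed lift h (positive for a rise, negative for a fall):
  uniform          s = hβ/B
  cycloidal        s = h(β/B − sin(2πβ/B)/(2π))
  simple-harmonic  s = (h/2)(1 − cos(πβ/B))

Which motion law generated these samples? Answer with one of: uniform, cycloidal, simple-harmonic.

candidates at β/B = r: uniform s = h·r (linear in β); cycloidal s = h·(r − sin(2πr)/(2π)); simple-harmonic s = (h/2)(1 − cos(πr))
β=18°: printed 1.4590 | uniform 6.0000, cycloidal 1.4590, simple-harmonic 2.8647
β=40.5°: printed 12.0246 | uniform 13.5000, cycloidal 12.0246, simple-harmonic 12.6535
β=63°: printed 25.5410 | uniform 21.0000, cycloidal 25.5410, simple-harmonic 23.8168
β=72°: printed 28.5410 | uniform 24.0000, cycloidal 28.5410, simple-harmonic 27.1353
β=76.5°: printed 29.3628 | uniform 25.5000, cycloidal 29.3628, simple-harmonic 28.3651
only one law matches every sample → cycloidal

cycloidal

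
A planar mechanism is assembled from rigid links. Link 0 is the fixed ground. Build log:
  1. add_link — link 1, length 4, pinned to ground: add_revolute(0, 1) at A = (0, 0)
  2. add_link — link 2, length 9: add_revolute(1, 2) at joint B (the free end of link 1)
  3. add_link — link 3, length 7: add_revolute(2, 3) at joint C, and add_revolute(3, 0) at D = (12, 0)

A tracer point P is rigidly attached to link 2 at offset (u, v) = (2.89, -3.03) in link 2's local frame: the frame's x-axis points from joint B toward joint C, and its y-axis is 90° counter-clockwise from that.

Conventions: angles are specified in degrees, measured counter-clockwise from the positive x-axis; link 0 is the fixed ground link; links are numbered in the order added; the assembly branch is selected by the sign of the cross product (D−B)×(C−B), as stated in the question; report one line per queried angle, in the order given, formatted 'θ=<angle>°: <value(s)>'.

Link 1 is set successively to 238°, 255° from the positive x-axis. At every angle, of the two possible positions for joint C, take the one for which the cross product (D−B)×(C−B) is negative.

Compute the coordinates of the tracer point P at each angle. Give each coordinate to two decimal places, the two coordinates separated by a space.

A=(0,0), D=(12.00,0)
θ=238°: B = A + 4.00·(cos238°, sin238°) = (-2.1197, -3.3922)
θ=238°: |BD| = 14.5214
θ=238°: circle(B,9.00) ∩ circle(D,7.00): a=8.3625, h=3.3269
θ=238°:   candidates: C₊=(5.2343,1.7961) cross=48.311; C₋=(6.7886,-4.6735) cross=-48.311
θ=238°:   branch - wants cross < 0 → take C=(6.7886,-4.6735) (cross=-48.311)
θ=238°: ex = (C−B)/|BC| = (0.9898,-0.1424); ey = (0.1424,0.9898)
θ=238°: P = B + 2.89·ex + -3.03·ey = (0.3095,-6.8028)
θ=255°: B = A + 4.00·(cos255°, sin255°) = (-1.0353, -3.8637)
θ=255°: |BD| = 13.5958
θ=255°: circle(B,9.00) ∩ circle(D,7.00): a=7.9747, h=4.1717
θ=255°:   candidates: C₊=(5.4251,2.4023) cross=56.718; C₋=(7.7962,-5.5972) cross=-56.718
θ=255°:   branch - wants cross < 0 → take C=(7.7962,-5.5972) (cross=-56.718)
θ=255°: ex = (C−B)/|BC| = (0.9813,-0.1926); ey = (0.1926,0.9813)
θ=255°: P = B + 2.89·ex + -3.03·ey = (1.2170,-7.3936)

θ=238°: 0.31 -6.80
θ=255°: 1.22 -7.39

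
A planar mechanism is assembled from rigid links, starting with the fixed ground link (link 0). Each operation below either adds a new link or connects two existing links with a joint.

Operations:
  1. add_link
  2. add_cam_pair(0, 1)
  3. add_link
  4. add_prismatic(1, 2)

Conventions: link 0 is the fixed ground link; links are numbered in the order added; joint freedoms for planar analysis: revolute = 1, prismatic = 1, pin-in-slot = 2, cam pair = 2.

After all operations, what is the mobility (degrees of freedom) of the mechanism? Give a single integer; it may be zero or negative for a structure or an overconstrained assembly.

link 0 = ground. State L|J1|J2 = 1|0|0
+link1  2|0|0
C(0,1) f=2→J2  2|0|1
+link2  3|0|1
P(1,2) f=1→J1  3|1|1
M = 3(3−1)−2·1−1 = 6−2−1 = 3

M = 3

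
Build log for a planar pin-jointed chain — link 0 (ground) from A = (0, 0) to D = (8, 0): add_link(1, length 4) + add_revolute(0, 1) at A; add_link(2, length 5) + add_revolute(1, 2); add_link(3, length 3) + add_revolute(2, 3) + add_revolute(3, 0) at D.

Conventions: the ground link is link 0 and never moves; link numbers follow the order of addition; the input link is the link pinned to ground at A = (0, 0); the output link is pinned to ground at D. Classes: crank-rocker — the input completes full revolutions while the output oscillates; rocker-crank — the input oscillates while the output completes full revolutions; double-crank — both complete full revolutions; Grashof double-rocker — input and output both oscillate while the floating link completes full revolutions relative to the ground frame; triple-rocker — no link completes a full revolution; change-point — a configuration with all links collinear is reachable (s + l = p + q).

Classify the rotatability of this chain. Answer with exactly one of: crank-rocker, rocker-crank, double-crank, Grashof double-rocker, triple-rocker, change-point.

lengths: ground=8, input=4, coupler=5, output=3
sorted: s=3 (shortest), l=8 (longest), p+q=9
s + l = 11 vs p + q = 9
s + l > p + q → non-Grashof → no link fully rotates → triple-rocker

triple-rocker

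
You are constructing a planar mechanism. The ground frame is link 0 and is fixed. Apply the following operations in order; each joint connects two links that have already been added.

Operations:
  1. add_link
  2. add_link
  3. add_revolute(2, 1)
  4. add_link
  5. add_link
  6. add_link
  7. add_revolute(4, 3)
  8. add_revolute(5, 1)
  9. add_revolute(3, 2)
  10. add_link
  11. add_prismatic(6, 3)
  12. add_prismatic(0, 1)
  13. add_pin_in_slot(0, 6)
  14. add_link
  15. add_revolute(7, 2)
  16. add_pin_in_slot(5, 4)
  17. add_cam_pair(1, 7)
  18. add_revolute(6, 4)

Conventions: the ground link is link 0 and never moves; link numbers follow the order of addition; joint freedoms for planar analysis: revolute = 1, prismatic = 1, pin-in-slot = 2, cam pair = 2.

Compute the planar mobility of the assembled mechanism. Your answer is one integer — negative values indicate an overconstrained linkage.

ground; <1,0,0>
#1 <2,0,0>
#2 <3,0,0>
R:2↔1 J1 <3,1,0>
#3 <4,1,0>
#4 <5,1,0>
#5 <6,1,0>
R:4↔3 J1 <6,2,0>
R:5↔1 J1 <6,3,0>
R:3↔2 J1 <6,4,0>
#6 <7,4,0>
P:6↔3 J1 <7,5,0>
P:0↔1 J1 <7,6,0>
PS:0↔6 J2 <7,6,1>
#7 <8,6,1>
R:7↔2 J1 <8,7,1>
PS:5↔4 J2 <8,7,2>
C:1↔7 J2 <8,7,3>
R:6↔4 J1 <8,8,3>
3×7 − 2×8 − 1×3 = 2

M = 2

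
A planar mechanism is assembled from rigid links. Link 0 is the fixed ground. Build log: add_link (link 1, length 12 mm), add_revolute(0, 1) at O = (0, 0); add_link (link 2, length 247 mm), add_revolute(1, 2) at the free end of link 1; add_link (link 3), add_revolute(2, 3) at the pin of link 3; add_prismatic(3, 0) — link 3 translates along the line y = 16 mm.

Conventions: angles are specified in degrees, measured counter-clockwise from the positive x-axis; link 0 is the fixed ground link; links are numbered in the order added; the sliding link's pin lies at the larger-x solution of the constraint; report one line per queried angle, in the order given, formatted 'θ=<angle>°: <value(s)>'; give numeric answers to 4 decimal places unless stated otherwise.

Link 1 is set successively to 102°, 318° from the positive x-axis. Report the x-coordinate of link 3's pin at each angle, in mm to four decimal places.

geometry: r = 12 mm, L = 247 mm, e = 16 mm
θ=102°: crank pin P = (r cos θ, r sin θ) = (-2.494940, 11.737771)
θ=102°: h = r sin θ − e = 11.737771 − 16 = -4.262229
θ=102°: x = r cos θ + √(L² − h²) = -2.494940 + 246.963223 = 244.468282
θ=318°: crank pin P = (r cos θ, r sin θ) = (8.917738, -8.029567)
θ=318°: h = r sin θ − e = -8.029567 − 16 = -24.029567
θ=318°: x = r cos θ + √(L² − h²) = 8.917738 + 245.828355 = 254.746092

θ=102°: 244.4683
θ=318°: 254.7461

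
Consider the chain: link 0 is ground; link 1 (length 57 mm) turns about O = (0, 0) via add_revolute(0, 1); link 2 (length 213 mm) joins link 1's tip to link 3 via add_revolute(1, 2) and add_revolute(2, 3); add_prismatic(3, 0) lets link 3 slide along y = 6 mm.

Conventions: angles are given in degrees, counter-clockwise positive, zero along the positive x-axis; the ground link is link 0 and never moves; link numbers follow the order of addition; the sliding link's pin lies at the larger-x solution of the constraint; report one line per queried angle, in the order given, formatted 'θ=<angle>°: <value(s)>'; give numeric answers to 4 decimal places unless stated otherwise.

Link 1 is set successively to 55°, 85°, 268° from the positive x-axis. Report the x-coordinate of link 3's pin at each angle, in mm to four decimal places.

geometry: r = 57 mm, L = 213 mm, e = 6 mm
θ=55°: crank pin P = (r cos θ, r sin θ) = (32.693857, 46.691667)
θ=55°: h = r sin θ − e = 46.691667 − 6 = 40.691667
θ=55°: x = r cos θ + √(L² − h²) = 32.693857 + 209.076991 = 241.770848
θ=85°: crank pin P = (r cos θ, r sin θ) = (4.967877, 56.783098)
θ=85°: h = r sin θ − e = 56.783098 − 6 = 50.783098
θ=85°: x = r cos θ + √(L² − h²) = 4.967877 + 206.857625 = 211.825502
θ=268°: crank pin P = (r cos θ, r sin θ) = (-1.989271, -56.965277)
θ=268°: h = r sin θ − e = -56.965277 − 6 = -62.965277
θ=268°: x = r cos θ + √(L² − h²) = -1.989271 + 203.480647 = 201.491376

θ=55°: 241.7708
θ=85°: 211.8255
θ=268°: 201.4914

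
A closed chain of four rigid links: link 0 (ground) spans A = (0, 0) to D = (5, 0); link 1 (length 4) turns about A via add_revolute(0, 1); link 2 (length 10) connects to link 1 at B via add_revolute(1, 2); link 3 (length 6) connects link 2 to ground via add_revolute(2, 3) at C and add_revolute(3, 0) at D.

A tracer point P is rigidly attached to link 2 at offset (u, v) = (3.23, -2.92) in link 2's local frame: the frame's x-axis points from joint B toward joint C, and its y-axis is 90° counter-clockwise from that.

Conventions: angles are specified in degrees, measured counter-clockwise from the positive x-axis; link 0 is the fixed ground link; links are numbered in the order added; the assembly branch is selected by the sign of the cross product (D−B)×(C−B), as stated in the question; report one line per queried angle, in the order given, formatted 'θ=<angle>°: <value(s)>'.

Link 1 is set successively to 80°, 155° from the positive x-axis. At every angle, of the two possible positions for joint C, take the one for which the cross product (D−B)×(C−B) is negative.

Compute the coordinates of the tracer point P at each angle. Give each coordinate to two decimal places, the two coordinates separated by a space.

A=(0,0), D=(5.00,0)
θ=80°: B = A + 4.00·(cos80°, sin80°) = (0.6946, 3.9392)
θ=80°: |BD| = 5.8356
θ=80°: circle(B,10.00) ∩ circle(D,6.00): a=8.4014, h=5.4237
θ=80°:   candidates: C₊=(10.5542,2.2695) cross=31.651; C₋=(3.2318,-5.7335) cross=-31.651
θ=80°:   branch - wants cross < 0 → take C=(3.2318,-5.7335) (cross=-31.651)
θ=80°: ex = (C−B)/|BC| = (0.2537,-0.9673); ey = (0.9673,0.2537)
θ=80°: P = B + 3.23·ex + -2.92·ey = (-1.3103,0.0741)
θ=155°: B = A + 4.00·(cos155°, sin155°) = (-3.6252, 1.6905)
θ=155°: |BD| = 8.7893
θ=155°: circle(B,10.00) ∩ circle(D,6.00): a=8.0354, h=5.9524
θ=155°:   candidates: C₊=(5.4050,5.9863) cross=52.318; C₋=(3.1153,-5.6963) cross=-52.318
θ=155°:   branch - wants cross < 0 → take C=(3.1153,-5.6963) (cross=-52.318)
θ=155°: ex = (C−B)/|BC| = (0.6741,-0.7387); ey = (0.7387,0.6741)
θ=155°: P = B + 3.23·ex + -2.92·ey = (-3.6050,-2.6637)

θ=80°: -1.31 0.07
θ=155°: -3.60 -2.66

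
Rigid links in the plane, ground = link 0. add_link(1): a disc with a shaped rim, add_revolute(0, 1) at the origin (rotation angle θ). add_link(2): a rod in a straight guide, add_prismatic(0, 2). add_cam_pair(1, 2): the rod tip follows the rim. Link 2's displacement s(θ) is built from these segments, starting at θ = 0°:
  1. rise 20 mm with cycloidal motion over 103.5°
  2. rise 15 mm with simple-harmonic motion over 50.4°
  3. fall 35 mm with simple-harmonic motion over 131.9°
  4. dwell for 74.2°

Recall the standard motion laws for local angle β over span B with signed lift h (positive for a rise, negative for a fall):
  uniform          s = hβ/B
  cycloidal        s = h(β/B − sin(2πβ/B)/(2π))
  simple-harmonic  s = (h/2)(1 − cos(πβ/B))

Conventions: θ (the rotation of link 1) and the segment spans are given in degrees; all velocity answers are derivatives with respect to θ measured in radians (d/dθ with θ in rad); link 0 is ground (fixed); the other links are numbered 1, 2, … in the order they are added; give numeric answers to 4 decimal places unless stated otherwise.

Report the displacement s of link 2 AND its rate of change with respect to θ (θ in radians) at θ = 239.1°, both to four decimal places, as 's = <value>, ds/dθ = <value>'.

segment 1 (0° to 103.5°, cycloidal, h = 20) is passed completely: s = 0.0000 + (20) = 20.0000
segment 2 (103.5° to 153.9°, simple-harmonic, h = 15) is passed completely: s = 20.0000 + (15) = 35.0000
θ = 239.1° falls in segment 3 (153.9° to 285.8°, simple-harmonic, h = -35): β = 239.1 − 153.9 = 85.2°, B = 131.9°; Δs = -35/2·(1 − cos(π·0.6459)) = -25.2455; s = 35.0000 − 25.2455 = 9.7545
velocity in seg [153.9°–285.8°] (simple-harmonic), θ in radians: β = 85.2° = 1.4870 rad, B = 131.9° = 2.3021 rad; ds/dθ = (πh/(2B)) sin(πβ/B) = (π·(-35)/(2·2.3021)) sin(π·0.6459) = -21.415201 mm/rad

s = 9.7545, ds/dθ = -21.4152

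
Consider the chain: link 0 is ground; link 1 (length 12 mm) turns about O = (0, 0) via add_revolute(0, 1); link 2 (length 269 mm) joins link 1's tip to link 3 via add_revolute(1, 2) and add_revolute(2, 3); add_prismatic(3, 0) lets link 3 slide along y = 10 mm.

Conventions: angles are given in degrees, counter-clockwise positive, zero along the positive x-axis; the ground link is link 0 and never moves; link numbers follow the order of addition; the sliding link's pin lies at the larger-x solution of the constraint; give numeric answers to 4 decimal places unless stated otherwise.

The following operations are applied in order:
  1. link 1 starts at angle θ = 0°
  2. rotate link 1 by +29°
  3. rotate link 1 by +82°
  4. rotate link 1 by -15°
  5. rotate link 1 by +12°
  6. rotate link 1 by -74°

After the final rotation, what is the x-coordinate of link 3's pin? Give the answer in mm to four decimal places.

geometry: r = 12 mm, L = 269 mm, e = 10 mm; θ starts at 0°
rotate link 1 by +29°: θ ← 0° +29° = 29°
rotate link 1 by +82°: θ ← 29° +82° = 111°
rotate link 1 by -15°: θ ← 111° -15° = 96°
rotate link 1 by +12°: θ ← 96° +12° = 108°
rotate link 1 by -74°: θ ← 108° -74° = 34°
crank pin P = (r cos θ, r sin θ) = (9.948451, 6.710315)
h = r sin θ − e = 6.710315 − 10 = -3.289685
x = r cos θ + √(L² − h²) = 9.948451 + 268.979884 = 278.928335

278.9283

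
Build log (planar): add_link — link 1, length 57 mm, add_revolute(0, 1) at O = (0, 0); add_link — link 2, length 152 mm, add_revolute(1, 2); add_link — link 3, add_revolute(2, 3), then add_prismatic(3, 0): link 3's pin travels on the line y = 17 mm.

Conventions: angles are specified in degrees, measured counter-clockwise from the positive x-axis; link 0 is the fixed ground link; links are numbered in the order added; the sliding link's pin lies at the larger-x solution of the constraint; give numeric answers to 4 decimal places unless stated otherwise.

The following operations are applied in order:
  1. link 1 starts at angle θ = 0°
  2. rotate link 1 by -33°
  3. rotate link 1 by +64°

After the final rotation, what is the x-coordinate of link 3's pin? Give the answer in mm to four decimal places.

geometry: r = 57 mm, L = 152 mm, e = 17 mm; θ starts at 0°
rotate link 1 by -33°: θ ← 0° -33° = -33°
rotate link 1 by +64°: θ ← -33° +64° = 31°
crank pin P = (r cos θ, r sin θ) = (48.858536, 29.357170)
h = r sin θ − e = 29.357170 − 17 = 12.357170
x = r cos θ + √(L² − h²) = 48.858536 + 151.496866 = 200.355402

200.3554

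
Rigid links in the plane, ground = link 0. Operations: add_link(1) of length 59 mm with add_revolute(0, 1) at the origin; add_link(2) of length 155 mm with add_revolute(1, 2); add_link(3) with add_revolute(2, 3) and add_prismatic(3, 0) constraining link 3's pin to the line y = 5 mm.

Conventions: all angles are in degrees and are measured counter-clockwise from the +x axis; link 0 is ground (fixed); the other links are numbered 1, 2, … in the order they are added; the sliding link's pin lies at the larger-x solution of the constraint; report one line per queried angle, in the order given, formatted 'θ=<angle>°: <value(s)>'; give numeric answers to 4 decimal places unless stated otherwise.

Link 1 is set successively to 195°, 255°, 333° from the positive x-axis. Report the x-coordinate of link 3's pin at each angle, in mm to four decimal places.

geometry: r = 59 mm, L = 155 mm, e = 5 mm
θ=195°: crank pin P = (r cos θ, r sin θ) = (-56.989624, -15.270324)
θ=195°: h = r sin θ − e = -15.270324 − 5 = -20.270324
θ=195°: x = r cos θ + √(L² − h²) = -56.989624 + 153.668845 = 96.679221
θ=255°: crank pin P = (r cos θ, r sin θ) = (-15.270324, -56.989624)
θ=255°: h = r sin θ − e = -56.989624 − 5 = -61.989624
θ=255°: x = r cos θ + √(L² − h²) = -15.270324 + 142.064375 = 126.794051
θ=333°: crank pin P = (r cos θ, r sin θ) = (52.569385, -26.785439)
θ=333°: h = r sin θ − e = -26.785439 − 5 = -31.785439
θ=333°: x = r cos θ + √(L² − h²) = 52.569385 + 151.705919 = 204.275304

θ=195°: 96.6792
θ=255°: 126.7941
θ=333°: 204.2753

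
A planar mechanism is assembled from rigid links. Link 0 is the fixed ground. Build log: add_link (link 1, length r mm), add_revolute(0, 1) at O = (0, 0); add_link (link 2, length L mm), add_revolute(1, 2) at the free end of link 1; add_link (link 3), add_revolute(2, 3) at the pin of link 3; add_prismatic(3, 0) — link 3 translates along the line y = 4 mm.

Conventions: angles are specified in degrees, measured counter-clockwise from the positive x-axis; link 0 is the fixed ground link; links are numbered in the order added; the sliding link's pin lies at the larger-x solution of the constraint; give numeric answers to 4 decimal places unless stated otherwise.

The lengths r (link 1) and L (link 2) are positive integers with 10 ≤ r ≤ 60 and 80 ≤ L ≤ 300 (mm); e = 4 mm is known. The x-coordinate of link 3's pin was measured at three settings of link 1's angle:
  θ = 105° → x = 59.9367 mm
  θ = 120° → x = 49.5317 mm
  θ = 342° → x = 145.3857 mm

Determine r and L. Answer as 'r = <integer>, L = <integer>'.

constraint per measurement: (x − r cos θ)² + (r sin θ − e)² = L²
subtracting the θ₁ and θ₂ equations cancels the r² and L² terms:
r = (x₁² − x₂²) / (2[(x₁cos θ₁ + e sin θ₁) − (x₂cos θ₂ + e sin θ₂)]) = 59.0001 → r = 59
L² = (x₁ − r cos θ₁)² + (r sin θ₁ − e)² = 8463.9966 → L = 92.0000 → L = 92
check at θ₃=342°: x = 145.3857 (printed 145.3857) ✓

r = 59, L = 92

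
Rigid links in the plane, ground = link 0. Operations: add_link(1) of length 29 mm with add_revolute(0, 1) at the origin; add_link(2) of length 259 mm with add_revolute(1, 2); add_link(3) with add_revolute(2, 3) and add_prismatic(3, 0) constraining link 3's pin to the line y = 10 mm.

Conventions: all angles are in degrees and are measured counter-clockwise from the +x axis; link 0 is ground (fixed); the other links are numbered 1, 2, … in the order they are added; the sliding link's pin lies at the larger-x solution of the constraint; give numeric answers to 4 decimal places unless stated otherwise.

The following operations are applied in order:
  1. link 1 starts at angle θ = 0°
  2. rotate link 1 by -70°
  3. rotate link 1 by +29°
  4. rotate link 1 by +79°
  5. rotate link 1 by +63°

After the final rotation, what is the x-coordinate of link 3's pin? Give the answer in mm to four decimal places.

geometry: r = 29 mm, L = 259 mm, e = 10 mm; θ starts at 0°
rotate link 1 by -70°: θ ← 0° -70° = -70°
rotate link 1 by +29°: θ ← -70° +29° = -41°
rotate link 1 by +79°: θ ← -41° +79° = 38°
rotate link 1 by +63°: θ ← 38° +63° = 101°
crank pin P = (r cos θ, r sin θ) = (-5.533461, 28.467188)
h = r sin θ − e = 28.467188 − 10 = 18.467188
x = r cos θ + √(L² − h²) = -5.533461 + 258.340788 = 252.807328

252.8073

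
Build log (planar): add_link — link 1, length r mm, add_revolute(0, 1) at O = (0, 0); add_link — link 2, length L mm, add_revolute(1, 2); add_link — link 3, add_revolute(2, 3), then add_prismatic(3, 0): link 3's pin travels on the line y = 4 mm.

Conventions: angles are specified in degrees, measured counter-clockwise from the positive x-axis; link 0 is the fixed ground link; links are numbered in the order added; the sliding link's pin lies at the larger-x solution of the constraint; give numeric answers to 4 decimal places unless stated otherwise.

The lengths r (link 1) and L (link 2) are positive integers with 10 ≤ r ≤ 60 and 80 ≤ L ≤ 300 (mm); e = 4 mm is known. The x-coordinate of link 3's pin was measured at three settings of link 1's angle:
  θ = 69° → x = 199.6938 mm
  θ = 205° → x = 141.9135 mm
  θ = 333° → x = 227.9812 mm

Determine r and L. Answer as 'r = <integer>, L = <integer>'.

constraint per measurement: (x − r cos θ)² + (r sin θ − e)² = L²
subtracting the θ₁ and θ₂ equations cancels the r² and L² terms:
r = (x₁² − x₂²) / (2[(x₁cos θ₁ + e sin θ₁) − (x₂cos θ₂ + e sin θ₂)]) = 48.0000 → r = 48
L² = (x₁ − r cos θ₁)² + (r sin θ₁ − e)² = 34968.9885 → L = 187.0000 → L = 187
check at θ₃=333°: x = 227.9812 (printed 227.9812) ✓

r = 48, L = 187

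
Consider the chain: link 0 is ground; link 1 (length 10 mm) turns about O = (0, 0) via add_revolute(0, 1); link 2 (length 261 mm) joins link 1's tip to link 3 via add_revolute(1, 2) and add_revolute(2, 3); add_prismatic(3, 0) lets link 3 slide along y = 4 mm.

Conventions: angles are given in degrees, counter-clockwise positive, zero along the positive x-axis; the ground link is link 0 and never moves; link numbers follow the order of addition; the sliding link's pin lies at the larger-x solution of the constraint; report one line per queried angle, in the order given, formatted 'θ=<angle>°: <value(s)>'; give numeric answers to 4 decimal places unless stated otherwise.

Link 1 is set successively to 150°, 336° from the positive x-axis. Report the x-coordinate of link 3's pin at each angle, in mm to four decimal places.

geometry: r = 10 mm, L = 261 mm, e = 4 mm
θ=150°: crank pin P = (r cos θ, r sin θ) = (-8.660254, 5.000000)
θ=150°: h = r sin θ − e = 5.000000 − 4 = 1.000000
θ=150°: x = r cos θ + √(L² − h²) = -8.660254 + 260.998084 = 252.337830
θ=336°: crank pin P = (r cos θ, r sin θ) = (9.135455, -4.067366)
θ=336°: h = r sin θ − e = -4.067366 − 4 = -8.067366
θ=336°: x = r cos θ + √(L² − h²) = 9.135455 + 260.875291 = 270.010746

θ=150°: 252.3378
θ=336°: 270.0107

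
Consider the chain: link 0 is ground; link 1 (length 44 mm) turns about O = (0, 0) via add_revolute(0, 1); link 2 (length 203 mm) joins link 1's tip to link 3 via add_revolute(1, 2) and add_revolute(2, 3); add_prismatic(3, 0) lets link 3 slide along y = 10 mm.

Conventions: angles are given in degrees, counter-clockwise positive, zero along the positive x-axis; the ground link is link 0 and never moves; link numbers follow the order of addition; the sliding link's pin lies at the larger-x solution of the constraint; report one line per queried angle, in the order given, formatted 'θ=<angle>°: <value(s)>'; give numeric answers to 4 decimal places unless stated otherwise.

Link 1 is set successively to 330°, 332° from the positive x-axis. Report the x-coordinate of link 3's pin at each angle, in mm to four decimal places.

geometry: r = 44 mm, L = 203 mm, e = 10 mm
θ=330°: crank pin P = (r cos θ, r sin θ) = (38.105118, -22.000000)
θ=330°: h = r sin θ − e = -22.000000 − 10 = -32.000000
θ=330°: x = r cos θ + √(L² − h²) = 38.105118 + 200.461966 = 238.567084
θ=332°: crank pin P = (r cos θ, r sin θ) = (38.849694, -20.656749)
θ=332°: h = r sin θ − e = -20.656749 − 10 = -30.656749
θ=332°: x = r cos θ + √(L² − h²) = 38.849694 + 200.671781 = 239.521475

θ=330°: 238.5671
θ=332°: 239.5215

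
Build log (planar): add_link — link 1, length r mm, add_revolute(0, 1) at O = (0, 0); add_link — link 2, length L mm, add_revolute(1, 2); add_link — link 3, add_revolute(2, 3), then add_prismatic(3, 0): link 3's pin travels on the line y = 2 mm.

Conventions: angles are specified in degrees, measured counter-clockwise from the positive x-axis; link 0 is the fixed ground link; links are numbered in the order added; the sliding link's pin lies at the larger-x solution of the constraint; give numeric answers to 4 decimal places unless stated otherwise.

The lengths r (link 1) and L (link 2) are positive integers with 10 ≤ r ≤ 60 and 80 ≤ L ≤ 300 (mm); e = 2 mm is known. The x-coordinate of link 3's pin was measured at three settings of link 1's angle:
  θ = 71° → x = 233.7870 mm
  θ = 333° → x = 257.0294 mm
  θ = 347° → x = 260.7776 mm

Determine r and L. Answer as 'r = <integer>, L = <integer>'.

constraint per measurement: (x − r cos θ)² + (r sin θ − e)² = L²
subtracting the θ₁ and θ₂ equations cancels the r² and L² terms:
r = (x₁² − x₂²) / (2[(x₁cos θ₁ + e sin θ₁) − (x₂cos θ₂ + e sin θ₂)]) = 37.9999 → r = 38
L² = (x₁ − r cos θ₁)² + (r sin θ₁ − e)² = 50176.0088 → L = 224.0000 → L = 224
check at θ₃=347°: x = 260.7776 (printed 260.7776) ✓

r = 38, L = 224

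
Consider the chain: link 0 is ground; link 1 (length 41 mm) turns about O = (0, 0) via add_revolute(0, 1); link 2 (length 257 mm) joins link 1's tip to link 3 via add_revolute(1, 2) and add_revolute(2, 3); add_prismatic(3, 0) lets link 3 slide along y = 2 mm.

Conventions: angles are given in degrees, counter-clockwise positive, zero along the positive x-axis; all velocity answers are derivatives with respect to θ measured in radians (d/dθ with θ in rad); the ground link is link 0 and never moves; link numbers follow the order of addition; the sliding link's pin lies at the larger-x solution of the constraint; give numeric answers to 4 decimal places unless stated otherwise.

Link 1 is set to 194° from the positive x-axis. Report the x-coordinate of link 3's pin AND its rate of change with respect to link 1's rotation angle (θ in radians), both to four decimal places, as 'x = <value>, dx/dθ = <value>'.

geometry: r = 41 mm, L = 257 mm, e = 2 mm
crank pin P = (r cos θ, r sin θ) = (-39.782125, -9.918798)
h = r sin θ − e = -9.918798 − 2 = -11.918798
x = r cos θ + √(L² − h²) = -39.782125 + 256.723474 = 216.941350
dx/dθ = −r sin θ − h·r cos θ/√(L² − h²) (θ in radians; h = -11.918798) = 8.071849

x = 216.9413, dx/dθ = 8.0718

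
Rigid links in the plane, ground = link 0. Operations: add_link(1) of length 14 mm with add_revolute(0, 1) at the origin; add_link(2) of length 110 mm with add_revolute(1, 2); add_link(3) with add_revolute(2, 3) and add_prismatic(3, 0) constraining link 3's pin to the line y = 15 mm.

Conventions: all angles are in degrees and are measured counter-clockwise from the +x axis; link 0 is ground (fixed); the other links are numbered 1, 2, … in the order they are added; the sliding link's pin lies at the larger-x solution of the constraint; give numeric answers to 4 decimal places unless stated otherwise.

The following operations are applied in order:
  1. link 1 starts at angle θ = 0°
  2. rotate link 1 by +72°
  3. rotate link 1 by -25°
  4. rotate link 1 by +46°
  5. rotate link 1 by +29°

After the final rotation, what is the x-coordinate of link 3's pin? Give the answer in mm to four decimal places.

geometry: r = 14 mm, L = 110 mm, e = 15 mm; θ starts at 0°
rotate link 1 by +72°: θ ← 0° +72° = 72°
rotate link 1 by -25°: θ ← 72° -25° = 47°
rotate link 1 by +46°: θ ← 47° +46° = 93°
rotate link 1 by +29°: θ ← 93° +29° = 122°
crank pin P = (r cos θ, r sin θ) = (-7.418870, 11.872673)
h = r sin θ − e = 11.872673 − 15 = -3.127327
x = r cos θ + √(L² − h²) = -7.418870 + 109.955536 = 102.536666

102.5367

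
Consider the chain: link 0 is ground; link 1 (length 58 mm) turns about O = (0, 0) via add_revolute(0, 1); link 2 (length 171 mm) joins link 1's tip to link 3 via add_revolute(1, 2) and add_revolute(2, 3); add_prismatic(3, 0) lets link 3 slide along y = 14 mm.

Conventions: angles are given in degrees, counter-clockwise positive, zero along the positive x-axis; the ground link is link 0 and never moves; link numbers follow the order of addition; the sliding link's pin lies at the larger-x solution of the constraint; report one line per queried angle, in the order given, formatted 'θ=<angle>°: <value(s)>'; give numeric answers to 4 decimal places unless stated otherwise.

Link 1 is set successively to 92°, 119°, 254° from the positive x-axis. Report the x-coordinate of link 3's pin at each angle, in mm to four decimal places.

geometry: r = 58 mm, L = 171 mm, e = 14 mm
θ=92°: crank pin P = (r cos θ, r sin θ) = (-2.024171, 57.964668)
θ=92°: h = r sin θ − e = 57.964668 − 14 = 43.964668
θ=92°: x = r cos θ + √(L² − h²) = -2.024171 + 165.251650 = 163.227480
θ=119°: crank pin P = (r cos θ, r sin θ) = (-28.118958, 50.727943)
θ=119°: h = r sin θ − e = 50.727943 − 14 = 36.727943
θ=119°: x = r cos θ + √(L² − h²) = -28.118958 + 167.009156 = 138.890198
θ=254°: crank pin P = (r cos θ, r sin θ) = (-15.986967, -55.753178)
θ=254°: h = r sin θ − e = -55.753178 − 14 = -69.753178
θ=254°: x = r cos θ + √(L² − h²) = -15.986967 + 156.126532 = 140.139566

θ=92°: 163.2275
θ=119°: 138.8902
θ=254°: 140.1396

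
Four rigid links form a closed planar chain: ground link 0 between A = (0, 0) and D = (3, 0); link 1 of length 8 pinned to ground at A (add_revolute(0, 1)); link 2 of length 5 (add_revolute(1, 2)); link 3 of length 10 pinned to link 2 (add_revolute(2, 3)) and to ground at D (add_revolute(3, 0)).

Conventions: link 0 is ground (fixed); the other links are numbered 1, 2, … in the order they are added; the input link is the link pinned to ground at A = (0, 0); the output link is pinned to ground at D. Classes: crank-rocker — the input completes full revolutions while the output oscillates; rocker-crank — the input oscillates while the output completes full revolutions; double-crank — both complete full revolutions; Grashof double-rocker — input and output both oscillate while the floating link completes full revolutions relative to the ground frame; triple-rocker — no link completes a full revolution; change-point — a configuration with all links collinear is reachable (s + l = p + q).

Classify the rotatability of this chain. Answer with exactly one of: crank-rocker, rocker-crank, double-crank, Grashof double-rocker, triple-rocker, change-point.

lengths: ground=3, input=8, coupler=5, output=10
sorted: s=3 (shortest), l=10 (longest), p+q=13
s + l = 13 vs p + q = 13
s + l = p + q → change-point (collinear configuration reachable)

change-point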